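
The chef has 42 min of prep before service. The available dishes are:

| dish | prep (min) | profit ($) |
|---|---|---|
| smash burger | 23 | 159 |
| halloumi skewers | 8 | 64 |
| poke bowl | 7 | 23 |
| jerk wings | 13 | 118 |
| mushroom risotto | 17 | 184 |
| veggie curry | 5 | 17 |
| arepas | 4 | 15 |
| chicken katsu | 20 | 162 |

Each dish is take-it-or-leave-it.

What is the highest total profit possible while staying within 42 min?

381

The ratio ordering already packs tightly: halloumi skewers + jerk wings + mushroom risotto + arepas, 42 min, 381.
Nothing else within 42 min beats 381.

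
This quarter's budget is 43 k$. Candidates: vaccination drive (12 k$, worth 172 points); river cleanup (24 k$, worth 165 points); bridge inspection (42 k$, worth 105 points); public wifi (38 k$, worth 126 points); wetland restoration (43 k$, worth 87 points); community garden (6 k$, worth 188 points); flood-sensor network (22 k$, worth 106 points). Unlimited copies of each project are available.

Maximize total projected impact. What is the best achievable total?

1316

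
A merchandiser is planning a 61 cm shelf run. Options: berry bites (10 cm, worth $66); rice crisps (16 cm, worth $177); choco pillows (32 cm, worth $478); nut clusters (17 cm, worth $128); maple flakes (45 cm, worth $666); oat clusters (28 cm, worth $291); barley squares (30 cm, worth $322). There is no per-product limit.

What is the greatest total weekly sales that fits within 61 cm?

Density check — choco pillows 14.94, maple flakes 14.80, rice crisps 11.06 are the best per cm.
Greedy by ratio would take berry bites + rice crisps + choco pillows: 58 cm used, total 721.
The 42 cm tied up in berry bites and choco pillows is better spent on maple flakes — total rises to 843 (61 cm).

843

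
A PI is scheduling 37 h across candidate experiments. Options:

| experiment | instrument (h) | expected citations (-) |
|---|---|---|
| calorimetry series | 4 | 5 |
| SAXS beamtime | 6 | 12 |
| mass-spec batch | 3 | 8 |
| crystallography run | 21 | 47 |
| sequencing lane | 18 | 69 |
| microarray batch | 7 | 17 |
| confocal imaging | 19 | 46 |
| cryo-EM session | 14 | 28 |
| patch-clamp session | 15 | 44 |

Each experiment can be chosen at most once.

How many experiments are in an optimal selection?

3

Best achievable expected citations is 121.
For example mass-spec batch + sequencing lane + patch-clamp session achieves it, using 36 h.
Any selection reaching 121 contains exactly 3 experiments.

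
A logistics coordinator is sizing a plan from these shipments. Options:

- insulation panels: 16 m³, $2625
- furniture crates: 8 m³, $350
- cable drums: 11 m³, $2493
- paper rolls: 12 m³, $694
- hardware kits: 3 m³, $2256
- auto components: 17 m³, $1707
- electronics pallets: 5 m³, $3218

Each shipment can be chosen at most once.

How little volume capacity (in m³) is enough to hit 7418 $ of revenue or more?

Minimise m³ subject to total revenue ≥ 7418.
Taking cable drums + hardware kits + electronics pallets gives 7967 (≥ 7418) for 19 m³.
Below 19 m³ the best achievable stays under 7418.

19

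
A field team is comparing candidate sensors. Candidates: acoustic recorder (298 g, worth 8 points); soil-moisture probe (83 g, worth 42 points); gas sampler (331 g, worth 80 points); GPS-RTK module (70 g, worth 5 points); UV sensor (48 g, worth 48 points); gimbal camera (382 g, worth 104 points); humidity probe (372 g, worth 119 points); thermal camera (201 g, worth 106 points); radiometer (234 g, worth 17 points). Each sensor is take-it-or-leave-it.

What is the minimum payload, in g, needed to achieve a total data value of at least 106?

201

Minimise g subject to total data value ≥ 106.
thermal camera reaches 106 using 201 g.
Below 201 g the best achievable stays under 106.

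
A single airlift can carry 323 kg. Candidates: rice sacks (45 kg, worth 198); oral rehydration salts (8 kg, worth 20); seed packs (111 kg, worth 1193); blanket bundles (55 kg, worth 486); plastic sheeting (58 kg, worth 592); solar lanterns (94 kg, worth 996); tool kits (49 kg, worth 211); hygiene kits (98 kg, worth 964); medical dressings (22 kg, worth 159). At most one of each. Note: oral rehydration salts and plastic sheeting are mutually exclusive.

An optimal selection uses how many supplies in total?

4

Optimal total is 3267.
For example seed packs + blanket bundles + plastic sheeting + solar lanterns achieves it, using 318 kg.
Every optimal selection uses 4 supplies.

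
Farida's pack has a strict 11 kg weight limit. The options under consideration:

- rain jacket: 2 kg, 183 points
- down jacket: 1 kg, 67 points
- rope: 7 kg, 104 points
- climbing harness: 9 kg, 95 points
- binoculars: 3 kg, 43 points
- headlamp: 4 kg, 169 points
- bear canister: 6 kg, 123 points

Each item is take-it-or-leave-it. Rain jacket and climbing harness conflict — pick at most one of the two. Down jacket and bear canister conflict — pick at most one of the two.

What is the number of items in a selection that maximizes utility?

The maximum utility within 11 kg is 462.
One optimal bundle: rain jacket + down jacket + binoculars + headlamp (10 kg).
Any selection reaching 462 contains exactly 4 items.

4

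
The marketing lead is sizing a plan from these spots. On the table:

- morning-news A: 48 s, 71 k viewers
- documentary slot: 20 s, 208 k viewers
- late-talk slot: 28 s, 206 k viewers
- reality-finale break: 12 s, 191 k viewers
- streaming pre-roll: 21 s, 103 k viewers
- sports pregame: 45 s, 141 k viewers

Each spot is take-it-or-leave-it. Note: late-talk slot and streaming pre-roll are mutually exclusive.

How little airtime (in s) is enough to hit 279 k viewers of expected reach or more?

32

Look for the lowest-airtime combination reaching 279.
Taking documentary slot + reality-finale break gives 399 (≥ 279) for 32 s.
Below 32 s the best achievable stays under 279.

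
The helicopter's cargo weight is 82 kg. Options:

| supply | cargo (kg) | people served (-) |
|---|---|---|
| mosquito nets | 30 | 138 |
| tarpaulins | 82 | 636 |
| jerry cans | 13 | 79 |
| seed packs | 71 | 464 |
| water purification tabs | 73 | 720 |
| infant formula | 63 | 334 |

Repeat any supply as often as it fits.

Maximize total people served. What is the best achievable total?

720

Taking water purification tabs: 73 kg used, 720 in people served.
The spare 9 kg is too small for any remaining supply, and no exchange beats 720.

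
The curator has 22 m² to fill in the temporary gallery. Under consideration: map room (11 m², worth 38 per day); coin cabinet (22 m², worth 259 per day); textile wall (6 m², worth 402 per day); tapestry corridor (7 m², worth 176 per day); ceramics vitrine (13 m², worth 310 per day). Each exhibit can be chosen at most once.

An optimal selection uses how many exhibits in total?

2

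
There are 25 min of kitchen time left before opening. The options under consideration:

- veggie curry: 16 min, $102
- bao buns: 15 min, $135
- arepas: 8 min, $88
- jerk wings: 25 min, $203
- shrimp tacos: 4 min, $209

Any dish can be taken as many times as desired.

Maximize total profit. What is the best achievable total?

Taking 6×shrimp tacos: 24 min used, 1254 in profit.
That's the maximum — no swap from here does better than 1254.

1254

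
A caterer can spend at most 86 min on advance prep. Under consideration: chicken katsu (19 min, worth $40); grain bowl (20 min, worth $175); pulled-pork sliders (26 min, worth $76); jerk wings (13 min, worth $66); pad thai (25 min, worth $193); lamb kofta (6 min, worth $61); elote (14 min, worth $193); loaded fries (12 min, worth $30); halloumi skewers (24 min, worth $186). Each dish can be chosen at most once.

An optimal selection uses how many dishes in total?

4

Best achievable profit is 747.
For example grain bowl + pad thai + elote + halloumi skewers achieves it, using 83 min.
All optima have 4 dishes.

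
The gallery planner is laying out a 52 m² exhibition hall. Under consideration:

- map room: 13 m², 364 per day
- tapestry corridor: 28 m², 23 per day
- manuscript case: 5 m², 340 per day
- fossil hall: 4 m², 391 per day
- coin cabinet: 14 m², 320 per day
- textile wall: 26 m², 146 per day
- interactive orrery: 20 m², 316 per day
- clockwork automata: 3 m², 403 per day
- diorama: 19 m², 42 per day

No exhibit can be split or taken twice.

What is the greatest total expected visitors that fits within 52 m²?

1818

Ranking by ratio (expected visitors/m²): clockwork automata 134.33, fossil hall 97.75, manuscript case 68.00, map room 28.00.
Map room + manuscript case + fossil hall + coin cabinet + clockwork automata uses 39 of the 52 m² and totals 1818.
That's the maximum — no swap from here does better than 1818.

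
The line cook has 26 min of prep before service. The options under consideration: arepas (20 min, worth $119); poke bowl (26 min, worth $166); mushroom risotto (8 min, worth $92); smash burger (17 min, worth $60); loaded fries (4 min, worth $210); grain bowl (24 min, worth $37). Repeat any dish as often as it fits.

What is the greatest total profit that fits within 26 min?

1260

6×loaded fries uses 24 of the 26 min and totals 1260.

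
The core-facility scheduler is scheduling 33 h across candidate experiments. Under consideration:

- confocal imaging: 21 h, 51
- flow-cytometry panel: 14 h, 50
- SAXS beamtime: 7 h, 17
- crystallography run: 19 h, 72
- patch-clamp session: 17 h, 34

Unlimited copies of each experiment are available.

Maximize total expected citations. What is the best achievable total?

The ratio ordering already packs tightly: flow-cytometry panel + crystallography run, 33 h, 122.
That's the maximum — no swap from here does better than 122.

122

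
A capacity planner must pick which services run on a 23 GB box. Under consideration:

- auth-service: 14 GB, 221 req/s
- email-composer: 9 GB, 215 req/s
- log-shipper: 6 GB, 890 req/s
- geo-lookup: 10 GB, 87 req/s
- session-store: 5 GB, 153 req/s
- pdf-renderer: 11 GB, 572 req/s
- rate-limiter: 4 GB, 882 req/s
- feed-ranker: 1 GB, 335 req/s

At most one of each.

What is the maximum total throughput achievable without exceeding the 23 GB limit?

2679

Log-shipper + pdf-renderer + rate-limiter + feed-ranker uses 22 of the 23 GB and totals 2679.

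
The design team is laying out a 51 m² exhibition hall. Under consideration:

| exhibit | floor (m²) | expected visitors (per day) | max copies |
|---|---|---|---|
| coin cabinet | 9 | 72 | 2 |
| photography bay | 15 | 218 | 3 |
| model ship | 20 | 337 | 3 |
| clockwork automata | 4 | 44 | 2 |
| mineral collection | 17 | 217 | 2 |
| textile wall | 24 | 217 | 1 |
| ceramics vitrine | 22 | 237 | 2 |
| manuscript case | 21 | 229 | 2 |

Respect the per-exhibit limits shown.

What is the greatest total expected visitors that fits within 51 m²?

773

Ranking by ratio (expected visitors/m²): model ship 16.85, photography bay 14.53, mineral collection 12.76.
Greedy by ratio would take 2×model ship + 2×clockwork automata: 48 m² used, total 762.
Replace model ship and 2×clockwork automata with 2×photography bay: the trade gains 11 net, giving 773 at 50 m².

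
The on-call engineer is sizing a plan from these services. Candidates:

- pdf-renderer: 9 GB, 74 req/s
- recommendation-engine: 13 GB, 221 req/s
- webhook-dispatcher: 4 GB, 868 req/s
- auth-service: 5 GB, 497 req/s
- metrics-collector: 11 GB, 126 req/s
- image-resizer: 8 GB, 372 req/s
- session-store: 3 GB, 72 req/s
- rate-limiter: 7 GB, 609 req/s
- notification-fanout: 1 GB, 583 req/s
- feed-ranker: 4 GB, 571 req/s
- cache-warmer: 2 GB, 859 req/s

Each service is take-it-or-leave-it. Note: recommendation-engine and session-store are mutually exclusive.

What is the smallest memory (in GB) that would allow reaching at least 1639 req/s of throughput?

6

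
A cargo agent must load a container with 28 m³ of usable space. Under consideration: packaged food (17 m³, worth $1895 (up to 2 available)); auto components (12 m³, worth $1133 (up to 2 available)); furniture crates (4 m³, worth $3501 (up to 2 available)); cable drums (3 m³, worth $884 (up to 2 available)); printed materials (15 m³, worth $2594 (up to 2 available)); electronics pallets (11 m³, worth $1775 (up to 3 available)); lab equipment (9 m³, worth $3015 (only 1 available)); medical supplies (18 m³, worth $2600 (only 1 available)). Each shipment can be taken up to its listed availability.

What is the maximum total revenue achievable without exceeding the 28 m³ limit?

11792

By revenue per m³: furniture crates 875.25, lab equipment 335.00, cable drums 294.67, printed materials 172.93 lead.
Greedy by ratio would take 2×furniture crates + 2×cable drums + lab equipment: 23 m³ used, total 11785.
Dropping 2×cable drums frees 6 m³; slotting in electronics pallets (11 m³) lifts the total to 11792 at 28 m³.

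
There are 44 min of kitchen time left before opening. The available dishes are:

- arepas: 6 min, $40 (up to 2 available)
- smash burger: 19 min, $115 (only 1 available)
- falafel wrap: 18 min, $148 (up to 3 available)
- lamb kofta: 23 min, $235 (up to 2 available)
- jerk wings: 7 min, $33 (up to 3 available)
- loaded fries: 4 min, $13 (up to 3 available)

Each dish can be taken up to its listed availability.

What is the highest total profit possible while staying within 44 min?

383

The ratio ordering already packs tightly: falafel wrap + lamb kofta, 41 min, 383.
The spare 3 min is too small for any remaining dish, and no exchange beats 383.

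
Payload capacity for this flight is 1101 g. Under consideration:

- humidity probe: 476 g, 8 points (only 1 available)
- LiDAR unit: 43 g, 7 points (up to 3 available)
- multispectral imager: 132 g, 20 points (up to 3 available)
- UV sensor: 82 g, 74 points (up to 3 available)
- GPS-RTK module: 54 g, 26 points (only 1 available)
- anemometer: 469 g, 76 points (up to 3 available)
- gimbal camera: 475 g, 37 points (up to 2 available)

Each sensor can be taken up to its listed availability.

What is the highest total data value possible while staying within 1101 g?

Filling by ratio: 3×LiDAR unit + multispectral imager + 3×UV sensor + GPS-RTK module + anemometer for 365, with 71 g left unused.
The 86 g tied up in 2×LiDAR unit is better spent on multispectral imager — total rises to 371 (1076 g).
No other feasible combination exceeds 371.

371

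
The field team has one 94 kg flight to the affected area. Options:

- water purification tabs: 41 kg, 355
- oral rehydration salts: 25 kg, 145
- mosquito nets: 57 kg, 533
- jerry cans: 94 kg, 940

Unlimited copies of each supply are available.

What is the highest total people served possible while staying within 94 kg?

The ratio ordering already packs tightly: jerry cans, 94 kg, 940.

940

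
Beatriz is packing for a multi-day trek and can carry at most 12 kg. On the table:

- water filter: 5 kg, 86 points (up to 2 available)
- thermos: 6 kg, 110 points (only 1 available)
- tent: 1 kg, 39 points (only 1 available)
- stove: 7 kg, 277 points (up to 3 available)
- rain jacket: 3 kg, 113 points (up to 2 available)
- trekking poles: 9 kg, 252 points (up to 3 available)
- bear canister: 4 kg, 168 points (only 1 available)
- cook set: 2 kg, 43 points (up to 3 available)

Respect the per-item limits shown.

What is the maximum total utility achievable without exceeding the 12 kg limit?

484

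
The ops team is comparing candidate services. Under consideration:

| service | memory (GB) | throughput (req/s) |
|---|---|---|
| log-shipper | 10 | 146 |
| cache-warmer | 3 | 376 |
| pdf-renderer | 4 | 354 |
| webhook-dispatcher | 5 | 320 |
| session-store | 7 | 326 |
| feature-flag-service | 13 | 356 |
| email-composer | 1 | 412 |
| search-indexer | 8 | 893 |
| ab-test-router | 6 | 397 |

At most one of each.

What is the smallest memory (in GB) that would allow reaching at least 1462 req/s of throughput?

Need the lightest bundle worth ≥ 1462.
Taking cache-warmer + email-composer + search-indexer gives 1681 (≥ 1462) for 12 GB.
Any bundle with less than 12 GB falls short of 1462.

12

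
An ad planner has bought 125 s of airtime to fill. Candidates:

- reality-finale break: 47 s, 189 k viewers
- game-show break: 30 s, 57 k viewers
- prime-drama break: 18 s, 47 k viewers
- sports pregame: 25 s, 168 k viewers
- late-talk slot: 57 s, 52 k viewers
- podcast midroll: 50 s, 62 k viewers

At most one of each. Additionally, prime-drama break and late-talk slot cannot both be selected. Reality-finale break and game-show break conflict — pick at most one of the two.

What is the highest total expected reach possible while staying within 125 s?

Taking reality-finale break + sports pregame + podcast midroll: 122 s used, 419 in expected reach.
Every other selection either busts 125 s or breaks a pairing rule or fails to beat 419.

419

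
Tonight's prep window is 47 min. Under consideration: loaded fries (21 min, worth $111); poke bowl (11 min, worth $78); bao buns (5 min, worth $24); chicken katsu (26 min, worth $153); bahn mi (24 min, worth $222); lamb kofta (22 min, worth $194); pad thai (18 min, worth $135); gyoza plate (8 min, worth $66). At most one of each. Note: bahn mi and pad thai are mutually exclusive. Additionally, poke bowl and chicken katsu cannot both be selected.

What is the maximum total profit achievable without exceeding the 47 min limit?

416

Bahn mi + lamb kofta uses 46 of the 47 min and totals 416.
Next best is poke bowl + bahn mi + gyoza plate at 366 (43 min) — short by 50.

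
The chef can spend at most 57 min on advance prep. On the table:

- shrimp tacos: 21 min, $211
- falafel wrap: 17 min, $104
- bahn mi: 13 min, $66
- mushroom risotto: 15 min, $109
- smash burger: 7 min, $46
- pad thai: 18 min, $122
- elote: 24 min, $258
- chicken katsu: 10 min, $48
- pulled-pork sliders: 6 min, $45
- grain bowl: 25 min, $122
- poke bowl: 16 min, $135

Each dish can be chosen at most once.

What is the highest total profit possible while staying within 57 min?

The ratio heuristic lands on shrimp tacos + elote + pulled-pork sliders (514) but leaves 6 min idle.
Dropping pulled-pork sliders frees 6 min; slotting in chicken katsu (10 min) lifts the total to 517 at 55 min.
The closest alternative, shrimp tacos + smash burger + elote, reaches only 515.

517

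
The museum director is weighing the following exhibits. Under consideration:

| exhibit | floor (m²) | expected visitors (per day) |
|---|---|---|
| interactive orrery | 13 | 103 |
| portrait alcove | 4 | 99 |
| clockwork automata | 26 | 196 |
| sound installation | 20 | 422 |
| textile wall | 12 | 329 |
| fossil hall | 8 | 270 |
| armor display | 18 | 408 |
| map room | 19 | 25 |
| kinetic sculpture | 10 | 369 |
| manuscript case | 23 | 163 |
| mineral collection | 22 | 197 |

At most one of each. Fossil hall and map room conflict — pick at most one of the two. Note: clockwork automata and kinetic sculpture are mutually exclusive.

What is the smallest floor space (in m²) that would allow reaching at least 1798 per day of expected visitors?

Minimise m² subject to total expected visitors ≥ 1798.
sound installation + textile wall + fossil hall + armor display + kinetic sculpture reaches 1798 using 68 m².
Below 68 m² the best achievable stays under 1798.

68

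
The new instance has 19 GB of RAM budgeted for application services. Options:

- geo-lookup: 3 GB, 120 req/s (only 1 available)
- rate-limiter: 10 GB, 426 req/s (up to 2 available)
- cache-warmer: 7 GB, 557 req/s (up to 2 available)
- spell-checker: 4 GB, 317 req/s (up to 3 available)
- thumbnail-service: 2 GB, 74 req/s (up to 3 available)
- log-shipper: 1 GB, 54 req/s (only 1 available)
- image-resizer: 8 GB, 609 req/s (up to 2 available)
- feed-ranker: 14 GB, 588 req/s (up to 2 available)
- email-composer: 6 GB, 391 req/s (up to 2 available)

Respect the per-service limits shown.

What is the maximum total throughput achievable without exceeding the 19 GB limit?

1508

Taking the top-ratio services first gives 2×cache-warmer + spell-checker + log-shipper for 1485 (19 GB).
Dropping cache-warmer and log-shipper frees 8 GB; slotting in 2×spell-checker (8 GB) lifts the total to 1508 at 19 GB.
That's the maximum — no swap from here does better than 1508.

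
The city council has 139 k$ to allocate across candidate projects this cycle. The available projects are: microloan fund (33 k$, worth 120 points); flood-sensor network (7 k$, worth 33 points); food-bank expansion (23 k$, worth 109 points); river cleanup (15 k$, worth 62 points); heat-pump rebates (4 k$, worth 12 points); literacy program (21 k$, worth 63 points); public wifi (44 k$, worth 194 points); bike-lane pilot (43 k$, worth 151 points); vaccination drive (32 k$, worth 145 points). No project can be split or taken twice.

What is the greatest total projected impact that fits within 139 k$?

601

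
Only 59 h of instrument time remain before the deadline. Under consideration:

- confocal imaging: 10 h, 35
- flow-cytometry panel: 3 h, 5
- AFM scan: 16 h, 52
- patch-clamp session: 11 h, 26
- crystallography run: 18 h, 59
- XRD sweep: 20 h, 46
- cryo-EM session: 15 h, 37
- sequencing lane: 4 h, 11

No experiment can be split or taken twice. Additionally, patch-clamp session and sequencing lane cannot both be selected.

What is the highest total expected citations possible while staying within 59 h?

Taking confocal imaging + AFM scan + crystallography run + cryo-EM session: 59 h used, 183 in expected citations.

183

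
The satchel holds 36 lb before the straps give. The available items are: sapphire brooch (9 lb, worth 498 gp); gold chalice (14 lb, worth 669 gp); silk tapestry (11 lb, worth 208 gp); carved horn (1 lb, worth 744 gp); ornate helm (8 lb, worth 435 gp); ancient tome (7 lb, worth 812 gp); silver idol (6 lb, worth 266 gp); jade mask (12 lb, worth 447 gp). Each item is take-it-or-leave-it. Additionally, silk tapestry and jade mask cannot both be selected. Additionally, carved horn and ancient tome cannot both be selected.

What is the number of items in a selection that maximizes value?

5

Best achievable value is 2390.
For example sapphire brooch + carved horn + ornate helm + silver idol + jade mask achieves it, using 36 lb.
Any selection reaching 2390 contains exactly 5 items.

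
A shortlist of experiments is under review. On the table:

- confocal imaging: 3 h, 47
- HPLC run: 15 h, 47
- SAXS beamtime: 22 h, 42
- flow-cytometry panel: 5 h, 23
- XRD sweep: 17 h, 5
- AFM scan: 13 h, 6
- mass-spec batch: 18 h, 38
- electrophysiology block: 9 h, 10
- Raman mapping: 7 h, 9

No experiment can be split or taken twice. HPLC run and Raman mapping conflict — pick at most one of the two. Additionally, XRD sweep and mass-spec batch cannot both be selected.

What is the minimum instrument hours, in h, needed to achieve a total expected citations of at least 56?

8

Look for the lowest-instrument combination reaching 56.
confocal imaging + flow-cytometry panel: 70 expected citations at 8 h.
No combination under 8 h hits 56.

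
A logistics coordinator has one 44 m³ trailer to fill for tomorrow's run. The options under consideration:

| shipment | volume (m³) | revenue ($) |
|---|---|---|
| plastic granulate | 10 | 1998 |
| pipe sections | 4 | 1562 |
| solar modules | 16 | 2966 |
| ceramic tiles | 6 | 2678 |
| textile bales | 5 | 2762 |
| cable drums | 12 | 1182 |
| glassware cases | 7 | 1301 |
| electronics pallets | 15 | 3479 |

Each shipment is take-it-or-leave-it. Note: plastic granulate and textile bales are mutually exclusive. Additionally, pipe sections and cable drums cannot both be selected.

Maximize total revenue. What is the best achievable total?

11885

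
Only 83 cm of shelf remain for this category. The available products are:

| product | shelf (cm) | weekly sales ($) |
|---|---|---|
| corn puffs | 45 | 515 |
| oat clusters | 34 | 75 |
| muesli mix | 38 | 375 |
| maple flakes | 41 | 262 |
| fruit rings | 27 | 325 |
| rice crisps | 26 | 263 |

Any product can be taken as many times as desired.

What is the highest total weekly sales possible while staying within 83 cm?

Taking 3×fruit rings: 81 cm used, 975 in weekly sales.
Every other selection either busts 83 cm or fails to beat 975.

975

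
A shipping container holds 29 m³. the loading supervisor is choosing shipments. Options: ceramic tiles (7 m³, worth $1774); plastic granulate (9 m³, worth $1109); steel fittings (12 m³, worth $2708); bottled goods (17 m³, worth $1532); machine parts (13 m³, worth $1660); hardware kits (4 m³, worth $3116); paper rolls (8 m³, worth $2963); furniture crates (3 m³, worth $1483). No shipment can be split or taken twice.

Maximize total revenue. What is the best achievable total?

Taking the top-ratio shipments first gives ceramic tiles + hardware kits + paper rolls + furniture crates for 9336 (22 m³).
Dropping ceramic tiles frees 7 m³; slotting in steel fittings (12 m³) lifts the total to 10270 at 27 m³.

10270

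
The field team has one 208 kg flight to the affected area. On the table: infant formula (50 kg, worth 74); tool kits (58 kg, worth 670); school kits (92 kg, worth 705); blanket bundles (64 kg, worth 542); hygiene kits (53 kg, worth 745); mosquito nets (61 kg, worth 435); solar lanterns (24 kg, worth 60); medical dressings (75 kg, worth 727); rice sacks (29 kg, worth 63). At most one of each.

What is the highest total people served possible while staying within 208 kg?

2142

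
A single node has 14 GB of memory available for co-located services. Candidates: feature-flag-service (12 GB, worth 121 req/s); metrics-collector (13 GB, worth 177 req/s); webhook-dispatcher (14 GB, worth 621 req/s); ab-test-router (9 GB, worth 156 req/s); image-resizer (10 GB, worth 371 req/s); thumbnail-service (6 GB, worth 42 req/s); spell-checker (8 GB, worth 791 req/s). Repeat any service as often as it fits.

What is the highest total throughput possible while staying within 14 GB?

Density check — spell-checker 98.88, webhook-dispatcher 44.36, image-resizer 37.10, ab-test-router 17.33 are the best per GB.
Taking thumbnail-service + spell-checker: 14 GB used, 833 in throughput.
No other feasible combination exceeds 833.

833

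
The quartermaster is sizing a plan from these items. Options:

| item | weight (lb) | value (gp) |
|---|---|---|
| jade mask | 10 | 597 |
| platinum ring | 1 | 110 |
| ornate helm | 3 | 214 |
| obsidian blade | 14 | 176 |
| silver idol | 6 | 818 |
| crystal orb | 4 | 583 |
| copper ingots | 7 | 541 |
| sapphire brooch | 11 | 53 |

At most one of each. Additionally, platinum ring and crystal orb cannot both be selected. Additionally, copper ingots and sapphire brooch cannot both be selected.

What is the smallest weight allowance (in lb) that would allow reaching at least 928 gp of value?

Look for the lowest-weight combination reaching 928.
platinum ring + silver idol: 928 value at 7 lb.
Below 7 lb the best achievable stays under 928.

7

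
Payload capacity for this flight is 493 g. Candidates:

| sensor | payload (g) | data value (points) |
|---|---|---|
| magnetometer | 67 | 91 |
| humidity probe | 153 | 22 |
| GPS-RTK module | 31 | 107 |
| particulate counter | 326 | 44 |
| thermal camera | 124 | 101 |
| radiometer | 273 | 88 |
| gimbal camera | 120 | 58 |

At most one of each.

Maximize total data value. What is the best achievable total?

357

Density check — GPS-RTK module 3.45, magnetometer 1.36, thermal camera 0.81, gimbal camera 0.48 are the best per g.
The ratio ordering already packs tightly: magnetometer + GPS-RTK module + thermal camera + gimbal camera, 342 g, 357.
The closest alternative, magnetometer + GPS-RTK module + radiometer + gimbal camera, reaches only 344.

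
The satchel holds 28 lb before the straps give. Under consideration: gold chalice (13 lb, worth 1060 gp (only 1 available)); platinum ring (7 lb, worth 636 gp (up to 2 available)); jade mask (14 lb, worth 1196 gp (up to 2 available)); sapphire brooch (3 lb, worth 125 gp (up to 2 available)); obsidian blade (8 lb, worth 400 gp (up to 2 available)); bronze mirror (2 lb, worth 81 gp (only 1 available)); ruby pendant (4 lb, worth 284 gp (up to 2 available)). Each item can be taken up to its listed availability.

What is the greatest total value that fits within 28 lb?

2×platinum ring + jade mask uses 28 of the 28 lb and totals 2468.
Nothing else within 28 lb beats 2468.

2468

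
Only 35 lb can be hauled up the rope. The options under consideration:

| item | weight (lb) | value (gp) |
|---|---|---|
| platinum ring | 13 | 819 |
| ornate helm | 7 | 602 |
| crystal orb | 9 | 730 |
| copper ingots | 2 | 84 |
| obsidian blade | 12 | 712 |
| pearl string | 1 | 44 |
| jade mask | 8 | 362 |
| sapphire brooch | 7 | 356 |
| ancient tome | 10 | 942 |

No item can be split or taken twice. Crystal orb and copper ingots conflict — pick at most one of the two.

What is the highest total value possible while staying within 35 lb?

2680

Greedy by ratio would take ornate helm + crystal orb + pearl string + sapphire brooch + ancient tome: 34 lb used, total 2674.
Dropping sapphire brooch frees 7 lb; slotting in jade mask (8 lb) lifts the total to 2680 at 35 lb.
The closest alternative, ornate helm + crystal orb + pearl string + sapphire brooch + ancient tome, reaches only 2674.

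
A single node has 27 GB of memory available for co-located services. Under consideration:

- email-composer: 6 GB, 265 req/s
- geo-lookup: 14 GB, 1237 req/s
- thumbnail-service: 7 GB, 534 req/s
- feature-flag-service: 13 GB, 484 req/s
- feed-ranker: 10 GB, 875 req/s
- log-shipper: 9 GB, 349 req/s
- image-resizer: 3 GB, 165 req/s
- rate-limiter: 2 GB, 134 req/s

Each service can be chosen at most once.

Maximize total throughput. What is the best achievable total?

2277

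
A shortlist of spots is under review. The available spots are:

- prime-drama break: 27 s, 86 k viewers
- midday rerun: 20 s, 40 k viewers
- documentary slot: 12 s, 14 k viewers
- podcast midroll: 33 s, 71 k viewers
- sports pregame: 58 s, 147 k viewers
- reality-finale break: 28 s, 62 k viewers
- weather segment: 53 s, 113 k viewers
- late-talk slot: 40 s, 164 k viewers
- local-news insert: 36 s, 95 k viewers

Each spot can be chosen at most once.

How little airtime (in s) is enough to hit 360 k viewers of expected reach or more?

120

Need the lightest bundle worth ≥ 360.
prime-drama break + midday rerun + podcast midroll + late-talk slot reaches 361 using 120 s.
Below 120 s the best achievable stays under 360.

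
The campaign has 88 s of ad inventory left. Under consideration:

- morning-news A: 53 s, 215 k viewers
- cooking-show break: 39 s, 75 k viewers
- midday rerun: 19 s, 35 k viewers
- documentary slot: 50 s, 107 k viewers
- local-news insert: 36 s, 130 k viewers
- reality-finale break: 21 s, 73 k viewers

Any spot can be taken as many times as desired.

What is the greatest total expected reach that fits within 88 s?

The ratio heuristic lands on morning-news A + reality-finale break (288) but leaves 14 s idle.
The 53 s tied up in morning-news A is better spent on 3×reality-finale break — total rises to 292 (84 s).
No other feasible combination exceeds 292.

292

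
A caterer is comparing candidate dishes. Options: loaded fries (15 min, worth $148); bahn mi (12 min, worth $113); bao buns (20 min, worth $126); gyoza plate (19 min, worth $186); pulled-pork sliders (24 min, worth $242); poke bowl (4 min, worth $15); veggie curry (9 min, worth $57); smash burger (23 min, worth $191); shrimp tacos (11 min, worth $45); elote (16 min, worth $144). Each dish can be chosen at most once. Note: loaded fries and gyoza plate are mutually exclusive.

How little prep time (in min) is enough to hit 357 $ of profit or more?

39

Need the lightest bundle worth ≥ 357.
loaded fries + pulled-pork sliders reaches 390 using 39 min.
No combination under 39 min hits 357.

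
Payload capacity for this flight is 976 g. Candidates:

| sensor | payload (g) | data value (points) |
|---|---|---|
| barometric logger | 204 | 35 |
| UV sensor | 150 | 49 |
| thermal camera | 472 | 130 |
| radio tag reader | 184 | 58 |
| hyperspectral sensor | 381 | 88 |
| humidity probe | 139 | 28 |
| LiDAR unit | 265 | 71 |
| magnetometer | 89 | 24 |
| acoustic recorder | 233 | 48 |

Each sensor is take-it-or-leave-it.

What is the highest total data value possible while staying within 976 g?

274

By data value per g: UV sensor 0.33, radio tag reader 0.32, thermal camera 0.28, magnetometer 0.27 lead.
Taking the top-ratio sensors first gives UV sensor + thermal camera + radio tag reader + magnetometer for 261 (895 g).
Replace radio tag reader with LiDAR unit: the trade gains 13 net, giving 274 at 976 g.
No other feasible combination exceeds 274.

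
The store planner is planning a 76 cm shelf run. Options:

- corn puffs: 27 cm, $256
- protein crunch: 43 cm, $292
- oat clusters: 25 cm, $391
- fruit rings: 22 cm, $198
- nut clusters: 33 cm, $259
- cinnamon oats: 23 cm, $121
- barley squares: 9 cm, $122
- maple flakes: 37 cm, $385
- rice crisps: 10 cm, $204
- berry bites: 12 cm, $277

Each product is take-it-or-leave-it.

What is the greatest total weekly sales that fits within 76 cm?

By weekly sales per cm: berry bites 23.08, rice crisps 20.40, oat clusters 15.64, barley squares 13.56 lead.
The ratio heuristic lands on oat clusters + barley squares + rice crisps + berry bites (994) but leaves 20 cm idle.
The 9 cm tied up in barley squares is better spent on corn puffs — total rises to 1128 (74 cm).

1128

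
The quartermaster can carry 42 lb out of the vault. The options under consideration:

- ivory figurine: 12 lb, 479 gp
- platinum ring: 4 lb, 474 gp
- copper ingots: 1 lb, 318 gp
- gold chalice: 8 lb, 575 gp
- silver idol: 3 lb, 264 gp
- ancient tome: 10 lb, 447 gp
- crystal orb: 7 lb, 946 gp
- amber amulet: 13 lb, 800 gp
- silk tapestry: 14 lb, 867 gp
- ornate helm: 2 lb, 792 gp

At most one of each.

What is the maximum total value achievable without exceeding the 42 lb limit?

Ranking by ratio (value/lb): ornate helm 396.00, copper ingots 318.00, crystal orb 135.14.
Best packing: platinum ring + copper ingots + gold chalice + silver idol + crystal orb + silk tapestry + ornate helm — 39 lb, 4236 total.
Nothing else within 42 lb beats 4236.

4236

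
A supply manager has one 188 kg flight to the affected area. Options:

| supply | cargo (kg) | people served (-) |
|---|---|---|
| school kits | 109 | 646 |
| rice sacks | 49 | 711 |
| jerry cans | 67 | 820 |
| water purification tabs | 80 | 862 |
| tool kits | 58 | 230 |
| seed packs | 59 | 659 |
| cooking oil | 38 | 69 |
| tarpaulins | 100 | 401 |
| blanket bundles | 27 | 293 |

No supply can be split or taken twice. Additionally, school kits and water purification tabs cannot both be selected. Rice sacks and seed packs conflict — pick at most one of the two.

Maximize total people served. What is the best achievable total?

Density check — rice sacks 14.51, jerry cans 12.24, seed packs 11.17, blanket bundles 10.85 are the best per kg.
Taking jerry cans + water purification tabs + blanket bundles: 174 kg used, 1975 in people served.
Every other selection either busts 188 kg or breaks a pairing rule or fails to beat 1975.

1975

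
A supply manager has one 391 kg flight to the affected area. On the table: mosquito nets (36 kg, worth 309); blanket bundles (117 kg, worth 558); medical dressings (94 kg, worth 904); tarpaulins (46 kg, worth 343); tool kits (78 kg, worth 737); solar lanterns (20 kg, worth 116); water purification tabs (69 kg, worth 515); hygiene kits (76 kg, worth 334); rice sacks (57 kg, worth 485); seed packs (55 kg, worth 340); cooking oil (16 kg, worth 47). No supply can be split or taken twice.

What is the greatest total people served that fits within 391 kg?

By people served per kg: medical dressings 9.62, tool kits 9.45, mosquito nets 8.58 lead.
Taking mosquito nets + medical dressings + tarpaulins + tool kits + water purification tabs + rice sacks: 380 kg used, 3293 in people served.
An exhaustive check of the 2048 subsets confirms 3293.

3293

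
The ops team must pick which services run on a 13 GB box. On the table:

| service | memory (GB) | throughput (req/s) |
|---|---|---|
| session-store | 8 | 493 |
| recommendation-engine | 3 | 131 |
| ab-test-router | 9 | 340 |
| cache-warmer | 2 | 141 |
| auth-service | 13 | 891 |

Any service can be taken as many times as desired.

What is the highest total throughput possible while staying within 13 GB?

By throughput per GB: cache-warmer 70.50, auth-service 68.54, session-store 61.62 lead.
Greedy by ratio would take 6×cache-warmer: 12 GB used, total 846.
Replace 6×cache-warmer with auth-service: the trade gains 45 net, giving 891 at 13 GB.

891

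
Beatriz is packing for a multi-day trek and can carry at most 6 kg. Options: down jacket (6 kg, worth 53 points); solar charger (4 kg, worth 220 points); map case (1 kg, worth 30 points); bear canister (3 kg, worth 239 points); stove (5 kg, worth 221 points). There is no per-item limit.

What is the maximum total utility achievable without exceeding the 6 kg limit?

Density check — bear canister 79.67, solar charger 55.00, stove 44.20, map case 30.00 are the best per kg.
2×bear canister uses 6 of the 6 kg and totals 478.

478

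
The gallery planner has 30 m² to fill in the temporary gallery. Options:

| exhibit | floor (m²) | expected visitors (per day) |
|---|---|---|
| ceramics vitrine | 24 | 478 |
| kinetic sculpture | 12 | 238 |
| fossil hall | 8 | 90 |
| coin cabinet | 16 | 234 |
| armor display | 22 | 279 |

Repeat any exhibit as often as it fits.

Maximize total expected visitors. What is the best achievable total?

By expected visitors per m²: ceramics vitrine 19.92, kinetic sculpture 19.83, coin cabinet 14.62 lead.
Ceramics vitrine uses 24 of the 30 m² and totals 478.
No other feasible combination exceeds 478.

478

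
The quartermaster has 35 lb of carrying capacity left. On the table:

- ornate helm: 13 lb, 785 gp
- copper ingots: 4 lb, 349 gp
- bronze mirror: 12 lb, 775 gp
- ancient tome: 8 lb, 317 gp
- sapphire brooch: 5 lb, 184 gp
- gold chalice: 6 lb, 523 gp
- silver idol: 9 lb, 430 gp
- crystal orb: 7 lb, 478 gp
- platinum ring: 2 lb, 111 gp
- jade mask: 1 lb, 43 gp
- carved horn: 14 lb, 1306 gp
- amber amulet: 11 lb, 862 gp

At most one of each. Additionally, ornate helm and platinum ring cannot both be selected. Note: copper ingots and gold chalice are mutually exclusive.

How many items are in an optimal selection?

5

Best achievable value is 2845.
One optimal bundle: gold chalice + platinum ring + jade mask + carved horn + amber amulet (34 lb).
All optima have 5 items.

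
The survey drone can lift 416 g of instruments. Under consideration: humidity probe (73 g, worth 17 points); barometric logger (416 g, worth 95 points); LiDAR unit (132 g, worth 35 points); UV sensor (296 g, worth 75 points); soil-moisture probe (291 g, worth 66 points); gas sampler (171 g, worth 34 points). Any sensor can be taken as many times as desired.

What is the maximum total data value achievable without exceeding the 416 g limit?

105

Density check — LiDAR unit 0.27, UV sensor 0.25, humidity probe 0.23, barometric logger 0.23 are the best per g.
3×LiDAR unit uses 396 of the 416 g and totals 105.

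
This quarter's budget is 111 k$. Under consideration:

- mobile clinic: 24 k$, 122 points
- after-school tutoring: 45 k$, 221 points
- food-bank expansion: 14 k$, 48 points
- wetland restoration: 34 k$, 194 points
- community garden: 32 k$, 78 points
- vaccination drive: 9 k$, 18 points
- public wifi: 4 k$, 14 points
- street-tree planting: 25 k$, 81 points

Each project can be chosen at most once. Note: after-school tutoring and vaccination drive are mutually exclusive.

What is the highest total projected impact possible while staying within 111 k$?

By projected impact per k$: wetland restoration 5.71, mobile clinic 5.08, after-school tutoring 4.91, public wifi 3.50 lead.
The ratio ordering already packs tightly: mobile clinic + after-school tutoring + wetland restoration + public wifi, 107 k$, 551.

551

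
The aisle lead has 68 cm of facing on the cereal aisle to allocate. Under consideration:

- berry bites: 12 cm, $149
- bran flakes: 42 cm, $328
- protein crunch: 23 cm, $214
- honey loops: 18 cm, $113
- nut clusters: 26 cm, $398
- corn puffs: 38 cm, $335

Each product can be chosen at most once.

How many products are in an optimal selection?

3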